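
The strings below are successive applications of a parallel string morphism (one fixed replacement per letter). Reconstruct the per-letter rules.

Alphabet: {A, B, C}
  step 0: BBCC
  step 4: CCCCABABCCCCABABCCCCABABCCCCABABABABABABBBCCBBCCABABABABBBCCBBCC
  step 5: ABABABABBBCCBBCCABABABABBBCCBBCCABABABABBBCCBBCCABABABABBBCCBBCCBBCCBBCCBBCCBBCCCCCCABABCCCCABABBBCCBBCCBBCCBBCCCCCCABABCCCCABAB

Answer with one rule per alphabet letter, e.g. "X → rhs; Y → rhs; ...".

A->BB, B->CC, C->AB

  step 4 ⇒ step 5: CCCCABABCCCCABABCCCCABABCCCCABABABABABABBBCCBBCCABABABABBBCCBBCC ⇒ AB·AB·AB·AB·BB·CC·BB·CC·AB·AB·AB·AB·BB·CC·BB·CC·AB·AB·AB·AB·BB·CC·BB·CC·AB·AB·AB·AB·BB·CC·BB·CC·BB·CC·BB·CC·BB·CC·BB·CC·CC·CC·AB·AB·CC·CC·AB·AB·BB·CC·BB·CC·BB·CC·BB·CC·CC·CC·AB·AB·CC·CC·AB·AB
    A ↦ BB
    B ↦ CC
    C ↦ AB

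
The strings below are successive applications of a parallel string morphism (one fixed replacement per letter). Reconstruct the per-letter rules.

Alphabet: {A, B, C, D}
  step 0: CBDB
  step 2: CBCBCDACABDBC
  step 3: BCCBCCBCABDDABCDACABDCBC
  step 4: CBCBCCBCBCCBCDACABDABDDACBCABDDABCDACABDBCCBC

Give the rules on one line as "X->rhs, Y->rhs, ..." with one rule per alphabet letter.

  step 3 ⇒ step 4: BCCBCCBCABDDABCDACABDCBC ⇒ C·BC·BC·C·BC·BC·C·BC·DA·C·ABD·ABD·DA·C·BC·ABD·DA·BC·DA·C·ABD·BC·C·BC
    A ↦ DA
    B ↦ C
    C ↦ BC
    D ↦ ABD

A->DA, B->C, C->BC, D->ABD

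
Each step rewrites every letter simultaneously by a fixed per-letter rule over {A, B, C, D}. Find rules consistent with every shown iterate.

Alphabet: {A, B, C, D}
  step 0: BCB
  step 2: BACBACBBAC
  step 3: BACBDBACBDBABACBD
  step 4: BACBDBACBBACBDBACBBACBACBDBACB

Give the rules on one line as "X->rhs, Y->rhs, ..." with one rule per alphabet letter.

A->C, B->BA, C->BD, D->CB

  step 3 ⇒ step 4: BACBDBACBDBABACBD ⇒ BA·C·BD·BA·CB·BA·C·BD·BA·CB·BA·C·BA·C·BD·BA·CB
    A ↦ C
    B ↦ BA
    C ↦ BD
    D ↦ CB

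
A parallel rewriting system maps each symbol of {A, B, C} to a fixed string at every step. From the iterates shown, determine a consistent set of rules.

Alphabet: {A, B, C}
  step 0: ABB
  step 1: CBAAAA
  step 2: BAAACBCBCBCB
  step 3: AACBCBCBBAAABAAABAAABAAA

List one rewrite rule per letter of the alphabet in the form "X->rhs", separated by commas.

A->CB, B->AA, C->BA

  step 2 ⇒ step 3: BAAACBCBCBCB ⇒ AA·CB·CB·CB·BA·AA·BA·AA·BA·AA·BA·AA
    A ↦ CB
    B ↦ AA
    C ↦ BA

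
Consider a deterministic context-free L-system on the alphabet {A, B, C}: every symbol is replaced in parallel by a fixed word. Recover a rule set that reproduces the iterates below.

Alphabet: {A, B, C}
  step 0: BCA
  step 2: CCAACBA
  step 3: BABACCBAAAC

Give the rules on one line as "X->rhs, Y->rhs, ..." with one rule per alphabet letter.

  step 2 ⇒ step 3: CCAACBA ⇒ BA·BA·C·C·BA·AA·C
    A ↦ C
    B ↦ AA
    C ↦ BA

A->C, B->AA, C->BA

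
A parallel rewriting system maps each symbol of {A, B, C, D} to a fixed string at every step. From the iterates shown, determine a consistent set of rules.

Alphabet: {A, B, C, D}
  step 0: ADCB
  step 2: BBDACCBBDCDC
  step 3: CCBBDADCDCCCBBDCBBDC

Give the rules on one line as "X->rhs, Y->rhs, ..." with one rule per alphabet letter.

  step 2 ⇒ step 3: BBDACCBBDCDC ⇒ C·C·BB·DA·DC·DC·C·C·BB·DC·BB·DC
    A ↦ DA
    B ↦ C
    C ↦ DC
    D ↦ BB

A->DA, B->C, C->DC, D->BB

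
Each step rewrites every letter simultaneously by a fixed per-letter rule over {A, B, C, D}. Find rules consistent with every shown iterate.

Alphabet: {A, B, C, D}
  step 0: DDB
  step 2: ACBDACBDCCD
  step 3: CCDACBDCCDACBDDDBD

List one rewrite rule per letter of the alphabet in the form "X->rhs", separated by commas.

A->CC, B->AC, C->D, D->BD

  step 2 ⇒ step 3: ACBDACBDCCD ⇒ CC·D·AC·BD·CC·D·AC·BD·D·D·BD
    A ↦ CC
    B ↦ AC
    C ↦ D
    D ↦ BD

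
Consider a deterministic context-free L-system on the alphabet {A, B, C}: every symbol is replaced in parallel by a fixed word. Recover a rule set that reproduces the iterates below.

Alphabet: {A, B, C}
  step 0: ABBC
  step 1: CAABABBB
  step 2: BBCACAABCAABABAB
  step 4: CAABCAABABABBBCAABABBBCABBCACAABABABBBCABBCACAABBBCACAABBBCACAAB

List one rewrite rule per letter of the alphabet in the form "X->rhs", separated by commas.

  step 1 ⇒ step 2: CAABABBB ⇒ BB·CA·CA·AB·CA·AB·AB·AB
    A ↦ CA
    B ↦ AB
    C ↦ BB

A->CA, B->AB, C->BB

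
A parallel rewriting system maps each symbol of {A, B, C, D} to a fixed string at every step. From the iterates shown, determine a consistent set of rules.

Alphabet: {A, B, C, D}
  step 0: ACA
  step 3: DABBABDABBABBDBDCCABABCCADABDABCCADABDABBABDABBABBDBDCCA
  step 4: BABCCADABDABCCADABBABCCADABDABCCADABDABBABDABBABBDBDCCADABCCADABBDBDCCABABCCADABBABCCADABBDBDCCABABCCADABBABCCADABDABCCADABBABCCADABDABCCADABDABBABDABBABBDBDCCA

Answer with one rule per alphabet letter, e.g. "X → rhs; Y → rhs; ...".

A->CCA, B->DAB, C->BD, D->BAB

  step 3 ⇒ step 4: DABBABDABBABBDBDCCABABCCADABDABCCADABDABBABDABBABBDBDCCA ⇒ BAB·CCA·DAB·DAB·CCA·DAB·BAB·CCA·DAB·DAB·CCA·DAB·DAB·BAB·DAB·BAB·BD·BD·CCA·DAB·CCA·DAB·BD·BD·CCA·BAB·CCA·DAB·BAB·CCA·DAB·BD·BD·CCA·BAB·CCA·DAB·BAB·CCA·DAB·DAB·CCA·DAB·BAB·CCA·DAB·DAB·CCA·DAB·DAB·BAB·DAB·BAB·BD·BD·CCA
    A ↦ CCA
    B ↦ DAB
    C ↦ BD
    D ↦ BAB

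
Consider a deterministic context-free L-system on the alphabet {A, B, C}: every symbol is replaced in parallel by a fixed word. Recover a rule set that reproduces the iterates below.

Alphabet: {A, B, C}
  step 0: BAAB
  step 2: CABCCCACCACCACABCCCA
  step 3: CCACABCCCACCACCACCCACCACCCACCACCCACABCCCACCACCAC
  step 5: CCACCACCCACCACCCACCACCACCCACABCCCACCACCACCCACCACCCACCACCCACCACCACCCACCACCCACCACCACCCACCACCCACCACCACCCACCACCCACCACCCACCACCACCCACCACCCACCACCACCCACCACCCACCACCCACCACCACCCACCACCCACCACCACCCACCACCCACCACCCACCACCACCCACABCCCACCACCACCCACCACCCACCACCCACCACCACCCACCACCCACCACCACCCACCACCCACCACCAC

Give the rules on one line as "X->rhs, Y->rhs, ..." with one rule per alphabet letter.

  step 2 ⇒ step 3: CABCCCACCACCACABCCCA ⇒ CCA·C·ABC·CCA·CCA·CCA·C·CCA·CCA·C·CCA·CCA·C·CCA·C·ABC·CCA·CCA·CCA·C
    A ↦ C
    B ↦ ABC
    C ↦ CCA

A->C, B->ABC, C->CCA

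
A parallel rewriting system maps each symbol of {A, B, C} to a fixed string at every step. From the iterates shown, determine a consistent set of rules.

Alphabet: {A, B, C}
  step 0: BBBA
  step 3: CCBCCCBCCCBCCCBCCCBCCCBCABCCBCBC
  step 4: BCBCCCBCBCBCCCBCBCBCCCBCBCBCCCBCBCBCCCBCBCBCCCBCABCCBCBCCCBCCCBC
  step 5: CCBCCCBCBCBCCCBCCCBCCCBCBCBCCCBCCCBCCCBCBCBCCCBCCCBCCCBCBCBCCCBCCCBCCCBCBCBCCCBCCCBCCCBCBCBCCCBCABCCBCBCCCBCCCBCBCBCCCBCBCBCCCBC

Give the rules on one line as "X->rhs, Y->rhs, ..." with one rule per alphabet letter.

  step 4 ⇒ step 5: BCBCCCBCBCBCCCBCBCBCCCBCBCBCCCBCBCBCCCBCBCBCCCBCABCCBCBCCCBCCCBC ⇒ CC·BC·CC·BC·BC·BC·CC·BC·CC·BC·CC·BC·BC·BC·CC·BC·CC·BC·CC·BC·BC·BC·CC·BC·CC·BC·CC·BC·BC·BC·CC·BC·CC·BC·CC·BC·BC·BC·CC·BC·CC·BC·CC·BC·BC·BC·CC·BC·AB·CC·BC·BC·CC·BC·CC·BC·BC·BC·CC·BC·BC·BC·CC·BC
    A ↦ AB
    B ↦ CC
    C ↦ BC

A->AB, B->CC, C->BC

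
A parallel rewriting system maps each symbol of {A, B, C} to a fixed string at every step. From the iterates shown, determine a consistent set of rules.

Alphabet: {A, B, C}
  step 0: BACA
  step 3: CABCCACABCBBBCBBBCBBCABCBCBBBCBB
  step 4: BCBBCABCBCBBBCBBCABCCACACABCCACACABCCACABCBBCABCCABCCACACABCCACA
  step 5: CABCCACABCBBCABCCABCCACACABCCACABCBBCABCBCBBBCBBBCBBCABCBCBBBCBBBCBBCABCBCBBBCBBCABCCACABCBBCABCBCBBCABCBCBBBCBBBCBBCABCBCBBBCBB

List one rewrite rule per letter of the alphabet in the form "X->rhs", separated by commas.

  step 4 ⇒ step 5: BCBBCABCBCBBBCBBCABCCACACABCCACACABCCACABCBBCABCCABCCACACABCCACA ⇒ CA·BC·CA·CA·BC·BB·CA·BC·CA·BC·CA·CA·CA·BC·CA·CA·BC·BB·CA·BC·BC·BB·BC·BB·BC·BB·CA·BC·BC·BB·BC·BB·BC·BB·CA·BC·BC·BB·BC·BB·CA·BC·CA·CA·BC·BB·CA·BC·BC·BB·CA·BC·BC·BB·BC·BB·BC·BB·CA·BC·BC·BB·BC·BB
    A ↦ BB
    B ↦ CA
    C ↦ BC

A->BB, B->CA, C->BC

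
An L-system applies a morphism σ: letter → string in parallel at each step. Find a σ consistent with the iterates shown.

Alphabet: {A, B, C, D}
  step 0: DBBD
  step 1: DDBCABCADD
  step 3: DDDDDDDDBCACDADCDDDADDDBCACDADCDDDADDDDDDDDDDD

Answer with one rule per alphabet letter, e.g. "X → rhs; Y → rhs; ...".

  step 0 ⇒ step 1: DBBD ⇒ DD·BCA·BCA·DD
    B ↦ BCA
    D ↦ DD
    A ↦ AD  (constrained at step 1)
    C ↦ CD  (constrained at step 1)

A->AD, B->BCA, C->CD, D->DD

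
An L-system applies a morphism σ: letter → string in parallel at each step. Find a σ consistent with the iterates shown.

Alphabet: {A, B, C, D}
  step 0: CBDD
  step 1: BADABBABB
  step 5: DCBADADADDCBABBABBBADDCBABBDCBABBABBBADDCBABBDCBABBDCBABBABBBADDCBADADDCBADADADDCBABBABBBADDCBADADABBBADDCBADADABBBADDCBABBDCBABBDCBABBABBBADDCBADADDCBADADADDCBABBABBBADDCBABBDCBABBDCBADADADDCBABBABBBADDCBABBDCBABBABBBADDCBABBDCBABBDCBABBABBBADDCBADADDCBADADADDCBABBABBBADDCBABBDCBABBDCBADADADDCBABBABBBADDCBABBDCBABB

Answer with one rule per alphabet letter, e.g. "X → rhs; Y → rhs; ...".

A->DCB, B->AD, C->B, D->ABB

  step 0 ⇒ step 1: CBDD ⇒ B·AD·ABB·ABB
    B ↦ AD
    C ↦ B
    D ↦ ABB
    A ↦ DCB  (constrained at step 1)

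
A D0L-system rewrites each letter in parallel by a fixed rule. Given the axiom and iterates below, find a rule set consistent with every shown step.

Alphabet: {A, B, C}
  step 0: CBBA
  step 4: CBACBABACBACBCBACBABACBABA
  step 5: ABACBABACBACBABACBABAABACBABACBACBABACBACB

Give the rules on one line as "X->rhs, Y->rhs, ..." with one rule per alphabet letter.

A->CB, B->A, C->AB

  step 4 ⇒ step 5: CBACBABACBACBCBACBABACBABA ⇒ AB·A·CB·AB·A·CB·A·CB·AB·A·CB·AB·A·AB·A·CB·AB·A·CB·A·CB·AB·A·CB·A·CB
    A ↦ CB
    B ↦ A
    C ↦ AB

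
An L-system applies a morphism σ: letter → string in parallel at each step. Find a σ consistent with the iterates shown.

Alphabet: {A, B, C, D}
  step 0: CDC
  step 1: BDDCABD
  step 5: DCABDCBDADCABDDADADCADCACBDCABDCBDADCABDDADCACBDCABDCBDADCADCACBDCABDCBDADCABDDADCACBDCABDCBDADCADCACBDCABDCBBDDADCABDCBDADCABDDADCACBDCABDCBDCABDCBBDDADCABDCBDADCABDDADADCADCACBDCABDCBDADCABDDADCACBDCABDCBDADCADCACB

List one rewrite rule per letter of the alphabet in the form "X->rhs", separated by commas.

  step 0 ⇒ step 1: CDC ⇒ BD·DCA·BD
    C ↦ BD
    D ↦ DCA
    A ↦ CB  (constrained at step 1)
    B ↦ DA  (constrained at step 1)

A->CB, B->DA, C->BD, D->DCA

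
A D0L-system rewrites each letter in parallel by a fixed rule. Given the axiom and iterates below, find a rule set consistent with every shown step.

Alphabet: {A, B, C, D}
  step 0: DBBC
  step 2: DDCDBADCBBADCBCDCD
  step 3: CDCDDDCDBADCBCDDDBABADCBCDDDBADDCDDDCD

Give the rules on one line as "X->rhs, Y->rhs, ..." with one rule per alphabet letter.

A->DCB, B->BA, C->DD, D->CD

  step 2 ⇒ step 3: DDCDBADCBBADCBCDCD ⇒ CD·CD·DD·CD·BA·DCB·CD·DD·BA·BA·DCB·CD·DD·BA·DD·CD·DD·CD
    A ↦ DCB
    B ↦ BA
    C ↦ DD
    D ↦ CD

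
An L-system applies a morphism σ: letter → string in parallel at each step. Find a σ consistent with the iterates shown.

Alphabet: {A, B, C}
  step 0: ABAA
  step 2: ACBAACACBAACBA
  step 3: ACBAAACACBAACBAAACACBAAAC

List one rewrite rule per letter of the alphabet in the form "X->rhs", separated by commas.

  step 2 ⇒ step 3: ACBAACACBAACBA ⇒ AC·BA·A·AC·AC·BA·AC·BA·A·AC·AC·BA·A·AC
    A ↦ AC
    B ↦ A
    C ↦ BA

A->AC, B->A, C->BA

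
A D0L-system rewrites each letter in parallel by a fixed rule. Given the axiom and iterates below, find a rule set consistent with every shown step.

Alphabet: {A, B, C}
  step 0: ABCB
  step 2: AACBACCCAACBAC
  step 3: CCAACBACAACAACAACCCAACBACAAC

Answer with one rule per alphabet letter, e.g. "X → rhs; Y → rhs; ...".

A->C, B->BA, C->AAC

  step 2 ⇒ step 3: AACBACCCAACBAC ⇒ C·C·AAC·BA·C·AAC·AAC·AAC·C·C·AAC·BA·C·AAC
    A ↦ C
    B ↦ BA
    C ↦ AAC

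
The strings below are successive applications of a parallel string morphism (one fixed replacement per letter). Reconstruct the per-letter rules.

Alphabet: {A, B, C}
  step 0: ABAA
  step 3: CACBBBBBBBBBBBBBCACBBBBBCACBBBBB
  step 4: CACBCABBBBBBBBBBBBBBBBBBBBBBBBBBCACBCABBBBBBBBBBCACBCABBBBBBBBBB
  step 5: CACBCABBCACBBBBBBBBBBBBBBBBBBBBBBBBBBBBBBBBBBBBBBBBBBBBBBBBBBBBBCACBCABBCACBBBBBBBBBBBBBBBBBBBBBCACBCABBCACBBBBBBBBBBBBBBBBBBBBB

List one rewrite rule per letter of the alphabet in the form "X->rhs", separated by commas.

  step 4 ⇒ step 5: CACBCABBBBBBBBBBBBBBBBBBBBBBBBBBCACBCABBBBBBBBBBCACBCABBBBBBBBBB ⇒ CA·CB·CA·BB·CA·CB·BB·BB·BB·BB·BB·BB·BB·BB·BB·BB·BB·BB·BB·BB·BB·BB·BB·BB·BB·BB·BB·BB·BB·BB·BB·BB·CA·CB·CA·BB·CA·CB·BB·BB·BB·BB·BB·BB·BB·BB·BB·BB·CA·CB·CA·BB·CA·CB·BB·BB·BB·BB·BB·BB·BB·BB·BB·BB
    A ↦ CB
    B ↦ BB
    C ↦ CA

A->CB, B->BB, C->CA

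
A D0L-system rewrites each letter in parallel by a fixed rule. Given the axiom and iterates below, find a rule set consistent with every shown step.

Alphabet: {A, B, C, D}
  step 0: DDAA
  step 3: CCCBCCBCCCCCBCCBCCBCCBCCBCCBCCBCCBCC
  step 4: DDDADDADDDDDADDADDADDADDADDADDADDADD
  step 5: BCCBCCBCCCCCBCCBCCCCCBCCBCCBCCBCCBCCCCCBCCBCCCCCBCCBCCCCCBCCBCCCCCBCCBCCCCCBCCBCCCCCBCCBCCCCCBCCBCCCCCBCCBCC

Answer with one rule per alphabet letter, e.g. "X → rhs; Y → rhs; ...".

A->CCC, B->A, C->D, D->BCC

  step 4 ⇒ step 5: DDDADDADDDDDADDADDADDADDADDADDADDADD ⇒ BCC·BCC·BCC·CCC·BCC·BCC·CCC·BCC·BCC·BCC·BCC·BCC·CCC·BCC·BCC·CCC·BCC·BCC·CCC·BCC·BCC·CCC·BCC·BCC·CCC·BCC·BCC·CCC·BCC·BCC·CCC·BCC·BCC·CCC·BCC·BCC
    A ↦ CCC
    D ↦ BCC
  step 3 ⇒ step 4: CCCBCCBCCCCCBCCBCCBCCBCCBCCBCCBCCBCC ⇒ D·D·D·A·D·D·A·D·D·D·D·D·A·D·D·A·D·D·A·D·D·A·D·D·A·D·D·A·D·D·A·D·D·A·D·D
    B ↦ A
  step 3 ⇒ step 4: CCCBCCBCCCCCBCCBCCBCCBCCBCCBCCBCCBCC ⇒ D·D·D·A·D·D·A·D·D·D·D·D·A·D·D·A·D·D·A·D·D·A·D·D·A·D·D·A·D·D·A·D·D·A·D·D
    C ↦ D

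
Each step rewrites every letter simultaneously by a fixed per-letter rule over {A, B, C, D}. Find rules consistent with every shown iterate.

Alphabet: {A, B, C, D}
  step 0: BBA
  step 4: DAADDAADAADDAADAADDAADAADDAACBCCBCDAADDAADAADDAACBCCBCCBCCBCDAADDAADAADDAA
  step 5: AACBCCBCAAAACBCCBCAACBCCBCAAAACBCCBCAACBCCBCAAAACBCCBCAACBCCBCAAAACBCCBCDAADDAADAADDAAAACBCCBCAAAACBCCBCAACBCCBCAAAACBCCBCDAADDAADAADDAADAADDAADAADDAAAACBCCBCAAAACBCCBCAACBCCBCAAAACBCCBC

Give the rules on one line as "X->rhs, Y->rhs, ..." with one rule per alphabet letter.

  step 4 ⇒ step 5: DAADDAADAADDAADAADDAADAADDAACBCCBCDAADDAADAADDAACBCCBCCBCCBCDAADDAADAADDAA ⇒ AA·CBC·CBC·AA·AA·CBC·CBC·AA·CBC·CBC·AA·AA·CBC·CBC·AA·CBC·CBC·AA·AA·CBC·CBC·AA·CBC·CBC·AA·AA·CBC·CBC·DAA·D·DAA·DAA·D·DAA·AA·CBC·CBC·AA·AA·CBC·CBC·AA·CBC·CBC·AA·AA·CBC·CBC·DAA·D·DAA·DAA·D·DAA·DAA·D·DAA·DAA·D·DAA·AA·CBC·CBC·AA·AA·CBC·CBC·AA·CBC·CBC·AA·AA·CBC·CBC
    A ↦ CBC
    B ↦ D
    C ↦ DAA
    D ↦ AA

A->CBC, B->D, C->DAA, D->AA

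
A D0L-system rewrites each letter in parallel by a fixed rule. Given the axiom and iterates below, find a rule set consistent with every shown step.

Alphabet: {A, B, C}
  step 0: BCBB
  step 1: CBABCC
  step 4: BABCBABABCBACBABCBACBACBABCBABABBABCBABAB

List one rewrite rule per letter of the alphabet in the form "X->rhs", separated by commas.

A->BA, B->C, C->BAB

  step 0 ⇒ step 1: BCBB ⇒ C·BAB·C·C
    B ↦ C
    C ↦ BAB
    A ↦ BA  (constrained at step 1)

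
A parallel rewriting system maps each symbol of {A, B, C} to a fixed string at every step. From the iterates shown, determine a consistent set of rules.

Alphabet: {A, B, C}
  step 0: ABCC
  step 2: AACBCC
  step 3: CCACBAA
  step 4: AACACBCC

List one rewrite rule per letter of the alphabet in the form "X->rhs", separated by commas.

A->C, B->CB, C->A

  step 3 ⇒ step 4: CCACBAA ⇒ A·A·C·A·CB·C·C
    A ↦ C
    B ↦ CB
    C ↦ A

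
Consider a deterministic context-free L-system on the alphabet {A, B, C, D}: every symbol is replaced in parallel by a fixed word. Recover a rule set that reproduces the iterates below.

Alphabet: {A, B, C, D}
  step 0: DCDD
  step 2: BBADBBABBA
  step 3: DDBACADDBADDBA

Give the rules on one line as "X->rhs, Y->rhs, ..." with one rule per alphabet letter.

A->BA, B->D, C->B, D->CA

  step 2 ⇒ step 3: BBADBBABBA ⇒ D·D·BA·CA·D·D·BA·D·D·BA
    A ↦ BA
    B ↦ D
    D ↦ CA
    C ↦ B  (constrained at step 0)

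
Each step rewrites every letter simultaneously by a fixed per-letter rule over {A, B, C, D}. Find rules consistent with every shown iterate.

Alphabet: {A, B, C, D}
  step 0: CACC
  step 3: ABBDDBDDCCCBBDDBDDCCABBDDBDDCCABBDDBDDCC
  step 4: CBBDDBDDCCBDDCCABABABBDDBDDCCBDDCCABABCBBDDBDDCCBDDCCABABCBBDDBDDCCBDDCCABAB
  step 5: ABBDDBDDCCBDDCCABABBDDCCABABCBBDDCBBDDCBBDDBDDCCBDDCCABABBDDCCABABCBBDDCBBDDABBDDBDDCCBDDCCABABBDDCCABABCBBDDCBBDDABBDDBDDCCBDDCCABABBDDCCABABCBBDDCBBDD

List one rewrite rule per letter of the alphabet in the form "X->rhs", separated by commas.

  step 4 ⇒ step 5: CBBDDBDDCCBDDCCABABABBDDBDDCCBDDCCABABCBBDDBDDCCBDDCCABABCBBDDBDDCCBDDCCABAB ⇒ AB·BDD·BDD·C·C·BDD·C·C·AB·AB·BDD·C·C·AB·AB·CB·BDD·CB·BDD·CB·BDD·BDD·C·C·BDD·C·C·AB·AB·BDD·C·C·AB·AB·CB·BDD·CB·BDD·AB·BDD·BDD·C·C·BDD·C·C·AB·AB·BDD·C·C·AB·AB·CB·BDD·CB·BDD·AB·BDD·BDD·C·C·BDD·C·C·AB·AB·BDD·C·C·AB·AB·CB·BDD·CB·BDD
    A ↦ CB
    B ↦ BDD
    C ↦ AB
    D ↦ C

A->CB, B->BDD, C->AB, D->C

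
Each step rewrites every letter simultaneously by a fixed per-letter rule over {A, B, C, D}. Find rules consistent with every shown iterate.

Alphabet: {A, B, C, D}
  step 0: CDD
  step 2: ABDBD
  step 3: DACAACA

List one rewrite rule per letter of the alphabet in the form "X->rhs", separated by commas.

  step 2 ⇒ step 3: ABDBD ⇒ D·A·CA·A·CA
    A ↦ D
    B ↦ A
    D ↦ CA
    C ↦ B  (constrained at step 0)

A->D, B->A, C->B, D->CA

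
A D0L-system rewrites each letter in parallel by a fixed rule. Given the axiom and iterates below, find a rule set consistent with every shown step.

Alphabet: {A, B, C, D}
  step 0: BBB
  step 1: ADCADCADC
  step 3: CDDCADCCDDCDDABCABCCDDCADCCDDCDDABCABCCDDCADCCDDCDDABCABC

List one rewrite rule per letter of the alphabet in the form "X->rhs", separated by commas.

  step 0 ⇒ step 1: BBB ⇒ ADC·ADC·ADC
    B ↦ ADC
    A ↦ C  (constrained at step 1)
    C ↦ CDD  (constrained at step 1)
    D ↦ ABC  (constrained at step 1)

A->C, B->ADC, C->CDD, D->ABC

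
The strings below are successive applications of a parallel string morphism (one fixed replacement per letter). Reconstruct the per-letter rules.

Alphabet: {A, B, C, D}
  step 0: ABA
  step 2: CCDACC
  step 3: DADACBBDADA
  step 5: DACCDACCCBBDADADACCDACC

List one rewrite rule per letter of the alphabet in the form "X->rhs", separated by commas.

  step 2 ⇒ step 3: CCDACC ⇒ DA·DA·C·BB·DA·DA
    A ↦ BB
    C ↦ DA
    D ↦ C
    B ↦ C  (constrained at step 0)

A->BB, B->C, C->DA, D->C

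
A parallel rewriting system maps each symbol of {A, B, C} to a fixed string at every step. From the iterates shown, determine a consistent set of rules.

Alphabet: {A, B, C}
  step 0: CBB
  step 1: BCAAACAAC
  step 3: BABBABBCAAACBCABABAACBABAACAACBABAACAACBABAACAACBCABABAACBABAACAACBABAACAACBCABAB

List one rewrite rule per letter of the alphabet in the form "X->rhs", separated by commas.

A->BAB, B->AAC, C->BCA

  step 0 ⇒ step 1: CBB ⇒ BCA·AAC·AAC
    B ↦ AAC
    C ↦ BCA
    A ↦ BAB  (constrained at step 1)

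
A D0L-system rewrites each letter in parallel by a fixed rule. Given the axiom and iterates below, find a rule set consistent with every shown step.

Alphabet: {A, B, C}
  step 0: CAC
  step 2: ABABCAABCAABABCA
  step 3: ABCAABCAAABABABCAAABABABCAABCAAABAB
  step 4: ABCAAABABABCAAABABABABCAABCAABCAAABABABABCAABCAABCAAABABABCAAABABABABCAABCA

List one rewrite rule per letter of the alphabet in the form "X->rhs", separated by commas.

  step 3 ⇒ step 4: ABCAABCAAABABABCAAABABABCAABCAAABAB ⇒ AB·CA·AAB·AB·AB·CA·AAB·AB·AB·AB·CA·AB·CA·AB·CA·AAB·AB·AB·AB·CA·AB·CA·AB·CA·AAB·AB·AB·CA·AAB·AB·AB·AB·CA·AB·CA
    A ↦ AB
    B ↦ CA
    C ↦ AAB

A->AB, B->CA, C->AAB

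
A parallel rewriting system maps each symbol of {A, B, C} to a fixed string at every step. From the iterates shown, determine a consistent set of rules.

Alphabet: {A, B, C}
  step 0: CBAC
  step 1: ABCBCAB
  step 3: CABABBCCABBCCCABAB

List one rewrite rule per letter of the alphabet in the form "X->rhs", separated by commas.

  step 0 ⇒ step 1: CBAC ⇒ AB·C·BC·AB
    A ↦ BC
    B ↦ C
    C ↦ AB

A->BC, B->C, C->AB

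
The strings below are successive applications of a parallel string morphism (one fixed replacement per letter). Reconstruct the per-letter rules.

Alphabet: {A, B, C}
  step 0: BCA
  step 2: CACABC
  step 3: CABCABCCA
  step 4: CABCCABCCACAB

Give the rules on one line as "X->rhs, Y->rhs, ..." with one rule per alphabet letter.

  step 3 ⇒ step 4: CABCABCCA ⇒ CA·B·C·CA·B·C·CA·CA·B
    A ↦ B
    B ↦ C
    C ↦ CA

A->B, B->C, C->CA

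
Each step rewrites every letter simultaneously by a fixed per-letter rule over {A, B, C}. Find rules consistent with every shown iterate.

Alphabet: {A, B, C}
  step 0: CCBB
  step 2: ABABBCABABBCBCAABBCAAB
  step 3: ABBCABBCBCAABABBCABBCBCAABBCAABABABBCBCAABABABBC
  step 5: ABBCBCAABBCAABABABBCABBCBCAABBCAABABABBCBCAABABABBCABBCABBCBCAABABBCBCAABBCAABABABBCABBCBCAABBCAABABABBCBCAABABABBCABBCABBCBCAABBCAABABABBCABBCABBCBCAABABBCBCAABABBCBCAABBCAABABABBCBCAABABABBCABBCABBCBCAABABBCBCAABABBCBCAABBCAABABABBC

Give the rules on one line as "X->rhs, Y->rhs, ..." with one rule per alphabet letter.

  step 2 ⇒ step 3: ABABBCABABBCBCAABBCAAB ⇒ AB·BC·AB·BC·BC·AAB·AB·BC·AB·BC·BC·AAB·BC·AAB·AB·AB·BC·BC·AAB·AB·AB·BC
    A ↦ AB
    B ↦ BC
    C ↦ AAB

A->AB, B->BC, C->AAB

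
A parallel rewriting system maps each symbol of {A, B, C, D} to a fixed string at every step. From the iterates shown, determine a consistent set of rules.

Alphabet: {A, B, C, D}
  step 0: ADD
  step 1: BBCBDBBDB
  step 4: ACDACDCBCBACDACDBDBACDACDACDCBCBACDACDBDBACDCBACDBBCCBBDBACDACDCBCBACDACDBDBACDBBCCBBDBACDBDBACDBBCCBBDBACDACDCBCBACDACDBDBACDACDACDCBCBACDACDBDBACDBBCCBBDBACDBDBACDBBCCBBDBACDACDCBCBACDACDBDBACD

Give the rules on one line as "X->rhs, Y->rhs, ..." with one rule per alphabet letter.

  step 0 ⇒ step 1: ADD ⇒ BBC·BDB·BDB
    A ↦ BBC
    D ↦ BDB
    B ↦ ACD  (constrained at step 1)
    C ↦ CB  (constrained at step 1)

A->BBC, B->ACD, C->CB, D->BDB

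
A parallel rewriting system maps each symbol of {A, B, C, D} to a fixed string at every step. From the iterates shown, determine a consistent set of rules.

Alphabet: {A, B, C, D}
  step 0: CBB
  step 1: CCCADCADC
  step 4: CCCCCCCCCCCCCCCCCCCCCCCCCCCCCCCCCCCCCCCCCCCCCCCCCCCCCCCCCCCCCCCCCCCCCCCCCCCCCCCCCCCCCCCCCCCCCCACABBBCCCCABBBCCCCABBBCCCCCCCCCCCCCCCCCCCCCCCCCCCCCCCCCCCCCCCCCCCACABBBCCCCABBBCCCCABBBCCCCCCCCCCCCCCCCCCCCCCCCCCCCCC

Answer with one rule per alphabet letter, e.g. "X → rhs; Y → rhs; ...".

  step 0 ⇒ step 1: CBB ⇒ CCC·ADC·ADC
    B ↦ ADC
    C ↦ CCC
    A ↦ CA  (constrained at step 1)
    D ↦ BBB  (constrained at step 1)

A->CA, B->ADC, C->CCC, D->BBB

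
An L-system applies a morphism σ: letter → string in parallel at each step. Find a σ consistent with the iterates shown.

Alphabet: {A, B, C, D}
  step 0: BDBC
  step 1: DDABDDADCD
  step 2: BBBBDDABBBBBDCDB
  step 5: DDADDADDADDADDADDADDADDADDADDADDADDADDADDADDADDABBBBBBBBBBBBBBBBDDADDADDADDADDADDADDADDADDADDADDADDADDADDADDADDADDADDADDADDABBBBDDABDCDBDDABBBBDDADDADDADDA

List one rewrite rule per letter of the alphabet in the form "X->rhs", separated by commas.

  step 1 ⇒ step 2: DDABDDADCD ⇒ B·B·BB·DDA·B·B·BB·B·DCD·B
    A ↦ BB
    B ↦ DDA
    C ↦ DCD
    D ↦ B

A->BB, B->DDA, C->DCD, D->B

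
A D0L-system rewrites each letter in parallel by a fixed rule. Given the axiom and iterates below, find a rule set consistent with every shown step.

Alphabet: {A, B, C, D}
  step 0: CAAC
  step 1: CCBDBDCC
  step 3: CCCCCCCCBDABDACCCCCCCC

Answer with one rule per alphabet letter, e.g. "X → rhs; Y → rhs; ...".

A->BD, B->A, C->CC, D->B

  step 0 ⇒ step 1: CAAC ⇒ CC·BD·BD·CC
    A ↦ BD
    C ↦ CC
    B ↦ A  (constrained at step 1)
    D ↦ B  (constrained at step 1)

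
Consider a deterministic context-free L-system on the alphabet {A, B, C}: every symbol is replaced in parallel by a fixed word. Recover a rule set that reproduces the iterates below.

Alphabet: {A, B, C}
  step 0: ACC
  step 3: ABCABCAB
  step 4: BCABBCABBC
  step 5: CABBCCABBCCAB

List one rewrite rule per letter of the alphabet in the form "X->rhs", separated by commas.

  step 4 ⇒ step 5: BCABBCABBC ⇒ C·AB·B·C·C·AB·B·C·C·AB
    A ↦ B
    B ↦ C
    C ↦ AB

A->B, B->C, C->AB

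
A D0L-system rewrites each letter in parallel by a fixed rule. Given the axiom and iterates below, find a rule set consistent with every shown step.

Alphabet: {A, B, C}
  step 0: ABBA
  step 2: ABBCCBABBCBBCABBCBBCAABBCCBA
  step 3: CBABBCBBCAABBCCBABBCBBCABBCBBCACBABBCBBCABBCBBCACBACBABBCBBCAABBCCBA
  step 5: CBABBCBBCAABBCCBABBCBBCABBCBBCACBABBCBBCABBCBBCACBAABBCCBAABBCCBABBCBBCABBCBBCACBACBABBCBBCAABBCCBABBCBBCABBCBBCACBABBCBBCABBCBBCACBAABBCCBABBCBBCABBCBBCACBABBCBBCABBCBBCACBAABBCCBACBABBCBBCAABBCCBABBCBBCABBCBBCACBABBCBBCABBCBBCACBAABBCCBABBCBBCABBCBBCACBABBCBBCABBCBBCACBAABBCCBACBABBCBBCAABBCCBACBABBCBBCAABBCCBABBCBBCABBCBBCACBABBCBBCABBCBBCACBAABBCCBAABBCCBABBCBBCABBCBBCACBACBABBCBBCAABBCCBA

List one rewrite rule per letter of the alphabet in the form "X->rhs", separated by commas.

A->CBA, B->BBC, C->A

  step 2 ⇒ step 3: ABBCCBABBCBBCABBCBBCAABBCCBA ⇒ CBA·BBC·BBC·A·A·BBC·CBA·BBC·BBC·A·BBC·BBC·A·CBA·BBC·BBC·A·BBC·BBC·A·CBA·CBA·BBC·BBC·A·A·BBC·CBA
    A ↦ CBA
    B ↦ BBC
    C ↦ A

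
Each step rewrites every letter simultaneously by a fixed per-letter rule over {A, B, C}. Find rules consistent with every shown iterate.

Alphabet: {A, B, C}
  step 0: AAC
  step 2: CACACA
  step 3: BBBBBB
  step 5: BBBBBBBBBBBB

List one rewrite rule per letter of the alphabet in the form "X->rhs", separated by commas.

  step 2 ⇒ step 3: CACACA ⇒ B·B·B·B·B·B
    A ↦ B
    C ↦ B
    B ↦ CA  (constrained at step 3)

A->B, B->CA, C->B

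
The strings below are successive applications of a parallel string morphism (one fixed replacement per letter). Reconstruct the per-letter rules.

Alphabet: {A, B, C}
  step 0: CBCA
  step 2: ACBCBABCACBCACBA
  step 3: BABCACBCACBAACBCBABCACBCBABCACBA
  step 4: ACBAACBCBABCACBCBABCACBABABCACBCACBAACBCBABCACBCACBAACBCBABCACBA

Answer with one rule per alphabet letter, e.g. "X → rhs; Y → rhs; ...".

  step 3 ⇒ step 4: BABCACBCACBAACBCBABCACBCBABCACBA ⇒ AC·BA·AC·BC·BA·BC·AC·BC·BA·BC·AC·BA·BA·BC·AC·BC·AC·BA·AC·BC·BA·BC·AC·BC·AC·BA·AC·BC·BA·BC·AC·BA
    A ↦ BA
    B ↦ AC
    C ↦ BC

A->BA, B->AC, C->BC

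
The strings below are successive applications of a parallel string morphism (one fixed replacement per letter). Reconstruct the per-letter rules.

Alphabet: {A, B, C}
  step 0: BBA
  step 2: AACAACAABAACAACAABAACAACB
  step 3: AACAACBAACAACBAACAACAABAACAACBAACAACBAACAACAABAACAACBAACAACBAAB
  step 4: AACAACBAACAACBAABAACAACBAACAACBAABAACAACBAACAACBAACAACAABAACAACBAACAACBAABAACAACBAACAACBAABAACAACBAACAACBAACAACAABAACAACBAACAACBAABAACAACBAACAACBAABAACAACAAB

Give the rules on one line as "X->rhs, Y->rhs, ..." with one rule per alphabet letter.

  step 3 ⇒ step 4: AACAACBAACAACBAACAACAABAACAACBAACAACBAACAACAABAACAACBAACAACBAAB ⇒ AAC·AAC·B·AAC·AAC·B·AAB·AAC·AAC·B·AAC·AAC·B·AAB·AAC·AAC·B·AAC·AAC·B·AAC·AAC·AAB·AAC·AAC·B·AAC·AAC·B·AAB·AAC·AAC·B·AAC·AAC·B·AAB·AAC·AAC·B·AAC·AAC·B·AAC·AAC·AAB·AAC·AAC·B·AAC·AAC·B·AAB·AAC·AAC·B·AAC·AAC·B·AAB·AAC·AAC·AAB
    A ↦ AAC
    B ↦ AAB
    C ↦ B

A->AAC, B->AAB, C->B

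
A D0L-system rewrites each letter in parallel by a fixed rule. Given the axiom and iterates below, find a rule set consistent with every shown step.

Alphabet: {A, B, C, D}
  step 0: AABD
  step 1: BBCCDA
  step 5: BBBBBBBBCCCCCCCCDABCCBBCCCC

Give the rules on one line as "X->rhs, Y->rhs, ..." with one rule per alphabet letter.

A->B, B->CC, C->B, D->DA

  step 0 ⇒ step 1: AABD ⇒ B·B·CC·DA
    A ↦ B
    B ↦ CC
    D ↦ DA
    C ↦ B  (constrained at step 1)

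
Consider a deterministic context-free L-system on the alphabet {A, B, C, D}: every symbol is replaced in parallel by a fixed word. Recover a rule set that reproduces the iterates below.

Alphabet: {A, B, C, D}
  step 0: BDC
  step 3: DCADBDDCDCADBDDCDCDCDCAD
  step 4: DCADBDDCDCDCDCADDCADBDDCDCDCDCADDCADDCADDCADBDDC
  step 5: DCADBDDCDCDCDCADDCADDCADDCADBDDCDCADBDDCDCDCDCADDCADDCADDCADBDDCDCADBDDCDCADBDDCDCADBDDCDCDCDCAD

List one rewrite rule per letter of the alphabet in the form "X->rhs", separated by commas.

  step 4 ⇒ step 5: DCADBDDCDCDCDCADDCADBDDCDCDCDCADDCADDCADDCADBDDC ⇒ DC·AD·BD·DC·DC·DC·DC·AD·DC·AD·DC·AD·DC·AD·BD·DC·DC·AD·BD·DC·DC·DC·DC·AD·DC·AD·DC·AD·DC·AD·BD·DC·DC·AD·BD·DC·DC·AD·BD·DC·DC·AD·BD·DC·DC·DC·DC·AD
    A ↦ BD
    B ↦ DC
    C ↦ AD
    D ↦ DC

A->BD, B->DC, C->AD, D->DC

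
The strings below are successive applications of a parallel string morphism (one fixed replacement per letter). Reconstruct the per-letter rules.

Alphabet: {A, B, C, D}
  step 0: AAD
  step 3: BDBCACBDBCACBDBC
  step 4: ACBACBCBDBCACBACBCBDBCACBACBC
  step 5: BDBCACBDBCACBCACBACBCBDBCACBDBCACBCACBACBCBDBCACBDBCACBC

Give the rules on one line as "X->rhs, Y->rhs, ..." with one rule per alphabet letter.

  step 4 ⇒ step 5: ACBACBCBDBCACBACBCBDBCACBACBC ⇒ BD·BC·AC·BD·BC·AC·BC·AC·B·AC·BC·BD·BC·AC·BD·BC·AC·BC·AC·B·AC·BC·BD·BC·AC·BD·BC·AC·BC
    A ↦ BD
    B ↦ AC
    C ↦ BC
    D ↦ B

A->BD, B->AC, C->BC, D->B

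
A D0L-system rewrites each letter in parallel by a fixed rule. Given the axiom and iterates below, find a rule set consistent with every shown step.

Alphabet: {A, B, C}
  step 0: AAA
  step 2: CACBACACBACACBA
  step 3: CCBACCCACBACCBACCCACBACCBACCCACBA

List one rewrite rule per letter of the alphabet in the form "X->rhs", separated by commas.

A->BA, B->CAC, C->CC

  step 2 ⇒ step 3: CACBACACBACACBA ⇒ CC·BA·CC·CAC·BA·CC·BA·CC·CAC·BA·CC·BA·CC·CAC·BA
    A ↦ BA
    B ↦ CAC
    C ↦ CC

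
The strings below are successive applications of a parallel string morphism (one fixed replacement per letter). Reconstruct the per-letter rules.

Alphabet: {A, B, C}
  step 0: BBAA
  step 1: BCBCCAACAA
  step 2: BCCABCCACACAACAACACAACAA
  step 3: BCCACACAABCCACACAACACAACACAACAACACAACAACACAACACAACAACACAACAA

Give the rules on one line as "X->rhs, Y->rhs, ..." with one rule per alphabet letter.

A->CAA, B->BC, C->CA

  step 2 ⇒ step 3: BCCABCCACACAACAACACAACAA ⇒ BC·CA·CA·CAA·BC·CA·CA·CAA·CA·CAA·CA·CAA·CAA·CA·CAA·CAA·CA·CAA·CA·CAA·CAA·CA·CAA·CAA
    A ↦ CAA
    B ↦ BC
    C ↦ CA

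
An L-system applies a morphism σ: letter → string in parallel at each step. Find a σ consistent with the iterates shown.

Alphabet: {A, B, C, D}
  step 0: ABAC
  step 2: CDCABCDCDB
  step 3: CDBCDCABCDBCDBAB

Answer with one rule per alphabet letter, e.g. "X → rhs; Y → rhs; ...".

  step 2 ⇒ step 3: CDCABCDCDB ⇒ CD·B·CD·C·AB·CD·B·CD·B·AB
    A ↦ C
    B ↦ AB
    C ↦ CD
    D ↦ B

A->C, B->AB, C->CD, D->B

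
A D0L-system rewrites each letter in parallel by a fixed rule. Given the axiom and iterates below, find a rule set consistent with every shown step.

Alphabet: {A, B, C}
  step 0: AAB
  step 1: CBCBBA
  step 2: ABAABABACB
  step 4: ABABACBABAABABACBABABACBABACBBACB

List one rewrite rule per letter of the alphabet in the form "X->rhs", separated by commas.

A->CB, B->BA, C->A

  step 1 ⇒ step 2: CBCBBA ⇒ A·BA·A·BA·BA·CB
    A ↦ CB
    B ↦ BA
    C ↦ A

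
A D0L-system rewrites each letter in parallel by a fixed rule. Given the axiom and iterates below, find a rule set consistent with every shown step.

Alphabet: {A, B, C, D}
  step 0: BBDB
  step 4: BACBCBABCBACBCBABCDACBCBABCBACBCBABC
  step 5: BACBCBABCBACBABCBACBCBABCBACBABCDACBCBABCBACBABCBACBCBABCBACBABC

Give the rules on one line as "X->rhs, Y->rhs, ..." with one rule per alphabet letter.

  step 4 ⇒ step 5: BACBCBABCBACBCBABCDACBCBABCBACBCBABC ⇒ BA·C·BC·BA·BC·BA·C·BA·BC·BA·C·BC·BA·BC·BA·C·BA·BC·DA·C·BC·BA·BC·BA·C·BA·BC·BA·C·BC·BA·BC·BA·C·BA·BC
    A ↦ C
    B ↦ BA
    C ↦ BC
    D ↦ DA

A->C, B->BA, C->BC, D->DA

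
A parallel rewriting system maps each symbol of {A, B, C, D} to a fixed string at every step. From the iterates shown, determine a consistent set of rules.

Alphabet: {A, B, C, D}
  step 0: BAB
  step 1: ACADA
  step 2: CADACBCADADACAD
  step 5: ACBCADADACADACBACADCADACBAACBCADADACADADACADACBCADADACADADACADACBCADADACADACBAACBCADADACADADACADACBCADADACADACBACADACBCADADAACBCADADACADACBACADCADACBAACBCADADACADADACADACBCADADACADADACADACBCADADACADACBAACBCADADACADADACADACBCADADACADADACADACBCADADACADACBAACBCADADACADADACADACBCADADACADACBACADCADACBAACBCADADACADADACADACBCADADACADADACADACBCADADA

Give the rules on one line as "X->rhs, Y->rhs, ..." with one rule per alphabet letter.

  step 1 ⇒ step 2: ACADA ⇒ CAD·ACB·CAD·ADA·CAD
    A ↦ CAD
    C ↦ ACB
    D ↦ ADA
  step 0 ⇒ step 1: BAB ⇒ A·CAD·A
    B ↦ A

A->CAD, B->A, C->ACB, D->ADA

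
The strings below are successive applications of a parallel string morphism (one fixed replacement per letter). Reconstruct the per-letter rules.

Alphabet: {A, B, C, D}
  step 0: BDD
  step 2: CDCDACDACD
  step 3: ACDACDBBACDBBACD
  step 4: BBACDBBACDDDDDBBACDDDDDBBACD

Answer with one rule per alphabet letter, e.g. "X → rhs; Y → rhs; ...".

A->BB, B->DD, C->A, D->CD

  step 3 ⇒ step 4: ACDACDBBACDBBACD ⇒ BB·A·CD·BB·A·CD·DD·DD·BB·A·CD·DD·DD·BB·A·CD
    A ↦ BB
    B ↦ DD
    C ↦ A
    D ↦ CD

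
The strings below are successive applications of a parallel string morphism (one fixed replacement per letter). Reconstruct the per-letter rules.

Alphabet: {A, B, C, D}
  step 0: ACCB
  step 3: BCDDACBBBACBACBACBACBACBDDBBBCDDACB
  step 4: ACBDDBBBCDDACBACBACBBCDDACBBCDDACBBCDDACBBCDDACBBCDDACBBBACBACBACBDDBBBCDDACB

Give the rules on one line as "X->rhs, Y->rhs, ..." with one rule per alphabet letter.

A->BC, B->ACB, C->DD, D->B

  step 3 ⇒ step 4: BCDDACBBBACBACBACBACBACBDDBBBCDDACB ⇒ ACB·DD·B·B·BC·DD·ACB·ACB·ACB·BC·DD·ACB·BC·DD·ACB·BC·DD·ACB·BC·DD·ACB·BC·DD·ACB·B·B·ACB·ACB·ACB·DD·B·B·BC·DD·ACB
    A ↦ BC
    B ↦ ACB
    C ↦ DD
    D ↦ B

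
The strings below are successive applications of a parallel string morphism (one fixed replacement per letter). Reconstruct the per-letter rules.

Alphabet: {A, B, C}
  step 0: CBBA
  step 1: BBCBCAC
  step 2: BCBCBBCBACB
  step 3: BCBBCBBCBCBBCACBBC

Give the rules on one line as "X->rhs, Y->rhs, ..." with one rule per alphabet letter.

  step 2 ⇒ step 3: BCBCBBCBACB ⇒ BC·B·BC·B·BC·BC·B·BC·AC·B·BC
    A ↦ AC
    B ↦ BC
    C ↦ B

A->AC, B->BC, C->B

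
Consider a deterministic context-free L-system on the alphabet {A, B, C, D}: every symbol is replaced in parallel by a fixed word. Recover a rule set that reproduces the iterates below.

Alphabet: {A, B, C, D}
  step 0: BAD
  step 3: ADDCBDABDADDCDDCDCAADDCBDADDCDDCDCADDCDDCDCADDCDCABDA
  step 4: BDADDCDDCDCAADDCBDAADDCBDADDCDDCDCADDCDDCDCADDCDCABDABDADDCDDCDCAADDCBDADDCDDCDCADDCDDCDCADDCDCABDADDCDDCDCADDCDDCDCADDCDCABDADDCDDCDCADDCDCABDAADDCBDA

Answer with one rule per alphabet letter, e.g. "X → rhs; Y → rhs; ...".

  step 3 ⇒ step 4: ADDCBDABDADDCDDCDCAADDCBDADDCDDCDCADDCDDCDCADDCDCABDA ⇒ BDA·DDC·DDC·DCA·A·DDC·BDA·A·DDC·BDA·DDC·DDC·DCA·DDC·DDC·DCA·DDC·DCA·BDA·BDA·DDC·DDC·DCA·A·DDC·BDA·DDC·DDC·DCA·DDC·DDC·DCA·DDC·DCA·BDA·DDC·DDC·DCA·DDC·DDC·DCA·DDC·DCA·BDA·DDC·DDC·DCA·DDC·DCA·BDA·A·DDC·BDA
    A ↦ BDA
    B ↦ A
    C ↦ DCA
    D ↦ DDC

A->BDA, B->A, C->DCA, D->DDC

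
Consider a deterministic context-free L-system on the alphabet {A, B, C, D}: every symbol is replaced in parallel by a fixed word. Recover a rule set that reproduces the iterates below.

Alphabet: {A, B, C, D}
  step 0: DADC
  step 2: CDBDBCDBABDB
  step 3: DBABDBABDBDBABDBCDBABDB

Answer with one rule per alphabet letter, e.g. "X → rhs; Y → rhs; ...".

A->C, B->DB, C->DB, D->AB

  step 2 ⇒ step 3: CDBDBCDBABDB ⇒ DB·AB·DB·AB·DB·DB·AB·DB·C·DB·AB·DB
    A ↦ C
    B ↦ DB
    C ↦ DB
    D ↦ AB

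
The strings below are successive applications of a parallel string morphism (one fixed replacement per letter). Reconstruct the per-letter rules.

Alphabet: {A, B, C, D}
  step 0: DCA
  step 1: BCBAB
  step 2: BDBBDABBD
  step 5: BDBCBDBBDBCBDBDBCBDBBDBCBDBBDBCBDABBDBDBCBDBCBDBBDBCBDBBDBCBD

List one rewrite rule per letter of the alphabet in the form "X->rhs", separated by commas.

A->AB, B->BD, C->B, D->BC

  step 1 ⇒ step 2: BCBAB ⇒ BD·B·BD·AB·BD
    A ↦ AB
    B ↦ BD
    C ↦ B
  step 0 ⇒ step 1: DCA ⇒ BC·B·AB
    D ↦ BC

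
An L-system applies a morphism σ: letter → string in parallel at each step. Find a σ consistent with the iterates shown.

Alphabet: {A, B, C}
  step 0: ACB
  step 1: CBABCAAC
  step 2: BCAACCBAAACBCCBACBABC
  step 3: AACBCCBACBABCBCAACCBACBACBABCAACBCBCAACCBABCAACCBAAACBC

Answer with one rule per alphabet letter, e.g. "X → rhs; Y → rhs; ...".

  step 2 ⇒ step 3: BCAACCBAAACBCCBACBABC ⇒ AAC·BC·CBA·CBA·BC·BC·AAC·CBA·CBA·CBA·BC·AAC·BC·BC·AAC·CBA·BC·AAC·CBA·AAC·BC
    A ↦ CBA
    B ↦ AAC
    C ↦ BC

A->CBA, B->AAC, C->BC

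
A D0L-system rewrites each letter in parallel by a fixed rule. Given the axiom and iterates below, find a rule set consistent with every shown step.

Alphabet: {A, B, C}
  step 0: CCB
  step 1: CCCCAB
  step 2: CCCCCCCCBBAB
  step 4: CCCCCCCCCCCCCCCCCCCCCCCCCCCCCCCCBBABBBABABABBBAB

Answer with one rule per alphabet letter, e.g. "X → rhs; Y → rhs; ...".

A->BB, B->AB, C->CC

  step 1 ⇒ step 2: CCCCAB ⇒ CC·CC·CC·CC·BB·AB
    A ↦ BB
    B ↦ AB
    C ↦ CC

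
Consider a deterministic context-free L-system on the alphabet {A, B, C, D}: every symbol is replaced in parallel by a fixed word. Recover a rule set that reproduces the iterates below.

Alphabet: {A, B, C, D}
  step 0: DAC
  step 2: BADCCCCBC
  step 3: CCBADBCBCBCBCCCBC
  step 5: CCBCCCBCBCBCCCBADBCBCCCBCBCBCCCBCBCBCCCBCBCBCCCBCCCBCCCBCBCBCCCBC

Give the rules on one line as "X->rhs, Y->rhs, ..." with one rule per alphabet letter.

  step 2 ⇒ step 3: BADCCCCBC ⇒ CC·B·AD·BC·BC·BC·BC·CC·BC
    A ↦ B
    B ↦ CC
    C ↦ BC
    D ↦ AD

A->B, B->CC, C->BC, D->AD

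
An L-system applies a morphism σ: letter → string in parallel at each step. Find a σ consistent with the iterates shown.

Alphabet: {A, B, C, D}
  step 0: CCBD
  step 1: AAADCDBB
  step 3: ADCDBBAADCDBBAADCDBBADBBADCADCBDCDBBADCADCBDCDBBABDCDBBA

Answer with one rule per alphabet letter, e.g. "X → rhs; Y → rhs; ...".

  step 0 ⇒ step 1: CCBD ⇒ A·A·ADC·DBB
    B ↦ ADC
    C ↦ A
    D ↦ DBB
    A ↦ BDC  (constrained at step 1)

A->BDC, B->ADC, C->A, D->DBB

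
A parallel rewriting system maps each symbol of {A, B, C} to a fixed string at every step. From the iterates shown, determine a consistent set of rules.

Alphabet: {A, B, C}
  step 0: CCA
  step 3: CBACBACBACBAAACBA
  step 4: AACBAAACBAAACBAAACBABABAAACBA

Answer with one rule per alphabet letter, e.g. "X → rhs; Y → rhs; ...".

A->BA, B->C, C->AA

  step 3 ⇒ step 4: CBACBACBACBAAACBA ⇒ AA·C·BA·AA·C·BA·AA·C·BA·AA·C·BA·BA·BA·AA·C·BA
    A ↦ BA
    B ↦ C
    C ↦ AA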